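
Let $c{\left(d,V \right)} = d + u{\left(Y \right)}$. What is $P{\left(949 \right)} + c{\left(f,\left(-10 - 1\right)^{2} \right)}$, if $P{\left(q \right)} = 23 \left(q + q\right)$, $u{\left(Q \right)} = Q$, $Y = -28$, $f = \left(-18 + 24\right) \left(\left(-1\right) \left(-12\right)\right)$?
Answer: $43698$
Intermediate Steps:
$f = 72$ ($f = 6 \cdot 12 = 72$)
$P{\left(q \right)} = 46 q$ ($P{\left(q \right)} = 23 \cdot 2 q = 46 q$)
$c{\left(d,V \right)} = -28 + d$ ($c{\left(d,V \right)} = d - 28 = -28 + d$)
$P{\left(949 \right)} + c{\left(f,\left(-10 - 1\right)^{2} \right)} = 46 \cdot 949 + \left(-28 + 72\right) = 43654 + 44 = 43698$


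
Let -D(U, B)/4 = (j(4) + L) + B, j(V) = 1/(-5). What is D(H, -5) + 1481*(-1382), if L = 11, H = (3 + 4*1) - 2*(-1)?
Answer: -10233826/5 ≈ -2.0468e+6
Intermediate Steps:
j(V) = -⅕
H = 9 (H = (3 + 4) + 2 = 7 + 2 = 9)
D(U, B) = -216/5 - 4*B (D(U, B) = -4*((-⅕ + 11) + B) = -4*(54/5 + B) = -216/5 - 4*B)
D(H, -5) + 1481*(-1382) = (-216/5 - 4*(-5)) + 1481*(-1382) = (-216/5 + 20) - 2046742 = -116/5 - 2046742 = -10233826/5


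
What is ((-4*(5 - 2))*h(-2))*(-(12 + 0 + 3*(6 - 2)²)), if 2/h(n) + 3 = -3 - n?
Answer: -360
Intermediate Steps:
h(n) = 2/(-6 - n) (h(n) = 2/(-3 + (-3 - n)) = 2/(-6 - n))
((-4*(5 - 2))*h(-2))*(-(12 + 0 + 3*(6 - 2)²)) = ((-4*(5 - 2))*(-2/(6 - 2)))*(-(12 + 0 + 3*(6 - 2)²)) = ((-4*3)*(-2/4))*(-(12 + 48)) = (-(-24)/4)*(-3/(1/((16 - 1) + 5))) = (-12*(-½))*(-3/(1/(15 + 5))) = 6*(-3/(1/20)) = 6*(-3/1/20) = 6*(-3*20) = 6*(-60) = -360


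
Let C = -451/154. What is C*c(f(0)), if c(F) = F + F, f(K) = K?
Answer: 0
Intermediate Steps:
C = -41/14 (C = -451*1/154 = -41/14 ≈ -2.9286)
c(F) = 2*F
C*c(f(0)) = -41*0/7 = -41/14*0 = 0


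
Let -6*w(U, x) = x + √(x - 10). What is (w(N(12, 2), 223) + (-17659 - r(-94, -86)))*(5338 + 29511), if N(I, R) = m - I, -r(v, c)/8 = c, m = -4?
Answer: -3844018945/6 - 34849*√213/6 ≈ -6.4075e+8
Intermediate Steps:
r(v, c) = -8*c
N(I, R) = -4 - I
w(U, x) = -x/6 - √(-10 + x)/6 (w(U, x) = -(x + √(x - 10))/6 = -(x + √(-10 + x))/6 = -x/6 - √(-10 + x)/6)
(w(N(12, 2), 223) + (-17659 - r(-94, -86)))*(5338 + 29511) = ((-⅙*223 - √(-10 + 223)/6) + (-17659 - (-8)*(-86)))*(5338 + 29511) = ((-223/6 - √213/6) + (-17659 - 1*688))*34849 = ((-223/6 - √213/6) + (-17659 - 688))*34849 = ((-223/6 - √213/6) - 18347)*34849 = (-110305/6 - √213/6)*34849 = -3844018945/6 - 34849*√213/6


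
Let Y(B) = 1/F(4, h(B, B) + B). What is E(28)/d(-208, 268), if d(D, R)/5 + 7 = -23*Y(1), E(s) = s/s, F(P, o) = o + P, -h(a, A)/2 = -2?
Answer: -9/430 ≈ -0.020930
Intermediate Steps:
h(a, A) = 4 (h(a, A) = -2*(-2) = 4)
F(P, o) = P + o
E(s) = 1
Y(B) = 1/(8 + B) (Y(B) = 1/(4 + (4 + B)) = 1/(8 + B))
d(D, R) = -430/9 (d(D, R) = -35 + 5*(-23/(8 + 1)) = -35 + 5*(-23/9) = -35 - 115/9 = -430/9)
E(28)/d(-208, 268) = 1/(-430/9) = 1*(-9/430) = -9/430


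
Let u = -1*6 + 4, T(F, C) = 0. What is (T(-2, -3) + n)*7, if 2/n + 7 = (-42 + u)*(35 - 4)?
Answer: -14/1371 ≈ -0.010212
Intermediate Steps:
u = -2 (u = -6 + 4 = -2)
n = -2/1371 (n = 2/(-7 + (-42 - 2)*(35 - 4)) = 2/(-7 - 44*31) = 2/(-7 - 1364) = 2/(-1371) = 2*(-1/1371) = -2/1371 ≈ -0.0014588)
(T(-2, -3) + n)*7 = (0 - 2/1371)*7 = -2/1371*7 = -14/1371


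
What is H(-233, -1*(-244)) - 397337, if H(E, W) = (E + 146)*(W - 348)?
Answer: -388289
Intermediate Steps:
H(E, W) = (-348 + W)*(146 + E) (H(E, W) = (146 + E)*(-348 + W) = (-348 + W)*(146 + E))
H(-233, -1*(-244)) - 397337 = (-50808 - 348*(-233) + 146*(-1*(-244)) - (-233)*(-244)) - 397337 = (-50808 + 81084 + 146*244 - 233*244) - 397337 = (-50808 + 81084 + 35624 - 56852) - 397337 = 9048 - 397337 = -388289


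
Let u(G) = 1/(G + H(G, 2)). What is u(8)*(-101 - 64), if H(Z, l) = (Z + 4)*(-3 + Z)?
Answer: -165/68 ≈ -2.4265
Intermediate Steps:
H(Z, l) = (-3 + Z)*(4 + Z) (H(Z, l) = (4 + Z)*(-3 + Z) = (-3 + Z)*(4 + Z))
u(G) = 1/(-12 + G² + 2*G) (u(G) = 1/(G + (-12 + G + G²)) = 1/(-12 + G² + 2*G))
u(8)*(-101 - 64) = (-101 - 64)/(-12 + 8² + 2*8) = -165/(-12 + 64 + 16) = -165/68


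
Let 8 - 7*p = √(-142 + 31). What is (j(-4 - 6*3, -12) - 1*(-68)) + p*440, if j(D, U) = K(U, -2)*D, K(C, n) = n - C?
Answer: 2456/7 - 440*I*√111/7 ≈ 350.86 - 662.24*I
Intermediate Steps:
p = 8/7 - I*√111/7 (p = 8/7 - √(-142 + 31)/7 = 8/7 - I*√111/7 ≈ 1.1429 - 1.5051*I)
j(D, U) = D*(-2 - U) (j(D, U) = (-2 - U)*D = D*(-2 - U))
(j(-4 - 6*3, -12) - 1*(-68)) + p*440 = (-(-4 - 6*3)*(2 - 12) - 1*(-68)) + (8/7 - I*√111/7)*440 = (-1*(-4 - 1*18)*(-10) + 68) + (3520/7 - 440*I*√111/7) = (-1*(-4 - 18)*(-10) + 68) + (3520/7 - 440*I*√111/7) = (-1*(-22)*(-10) + 68) + (3520/7 - 440*I*√111/7) = (-220 + 68) + (3520/7 - 440*I*√111/7) = -152 + (3520/7 - 440*I*√111/7) = 2456/7 - 440*I*√111/7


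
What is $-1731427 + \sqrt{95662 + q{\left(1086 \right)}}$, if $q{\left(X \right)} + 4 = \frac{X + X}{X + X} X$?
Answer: $-1731427 + 2 \sqrt{24186} \approx -1.7311 \cdot 10^{6}$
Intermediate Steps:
$q{\left(X \right)} = -4 + X$ ($q{\left(X \right)} = -4 + \frac{X + X}{X + X} X = -4 + \frac{2 X}{2 X} X = -4 + 2 X \frac{1}{2 X} X = -4 + 1 X = -4 + X$)
$-1731427 + \sqrt{95662 + q{\left(1086 \right)}} = -1731427 + \sqrt{95662 + \left(-4 + 1086\right)} = -1731427 + \sqrt{95662 + 1082} = -1731427 + \sqrt{96744} = -1731427 + 2 \sqrt{24186}$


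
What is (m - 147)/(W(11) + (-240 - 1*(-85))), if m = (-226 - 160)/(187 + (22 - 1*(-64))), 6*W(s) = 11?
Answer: 81034/83629 ≈ 0.96897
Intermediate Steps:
W(s) = 11/6 (W(s) = (1/6)*11 = 11/6)
m = -386/273 (m = -386/(187 + (22 + 64)) = -386/(187 + 86) = -386/273 ≈ -1.4139)
(m - 147)/(W(11) + (-240 - 1*(-85))) = (-386/273 - 147)/(11/6 + (-240 - 1*(-85))) = -40517/(273*(11/6 + (-240 + 85))) = -40517/(273*(11/6 - 155)) = -40517/(273*(-919/6)) = -40517/273*(-6/919) = 81034/83629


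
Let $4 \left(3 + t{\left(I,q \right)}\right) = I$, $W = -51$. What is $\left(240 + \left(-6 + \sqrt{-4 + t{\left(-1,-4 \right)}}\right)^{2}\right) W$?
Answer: $- \frac{54825}{4} + 306 i \sqrt{29} \approx -13706.0 + 1647.9 i$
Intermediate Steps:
$t{\left(I,q \right)} = -3 + \frac{I}{4}$
$\left(240 + \left(-6 + \sqrt{-4 + t{\left(-1,-4 \right)}}\right)^{2}\right) W = \left(240 + \left(-6 + \sqrt{-4 + \left(-3 + \frac{1}{4} \left(-1\right)\right)}\right)^{2}\right) \left(-51\right) = \left(240 + \left(-6 + \sqrt{-4 - \frac{13}{4}}\right)^{2}\right) \left(-51\right) = \left(240 + \left(-6 + \sqrt{- \frac{29}{4}}\right)^{2}\right) \left(-51\right) = \left(240 + \left(-6 + \frac{i \sqrt{29}}{2}\right)^{2}\right) \left(-51\right) = -12240 - 51 \left(-6 + \frac{i \sqrt{29}}{2}\right)^{2}$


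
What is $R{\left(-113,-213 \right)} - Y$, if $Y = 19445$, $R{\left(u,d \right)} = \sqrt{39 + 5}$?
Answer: $-19445 + 2 \sqrt{11} \approx -19438.0$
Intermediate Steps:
$R{\left(u,d \right)} = 2 \sqrt{11}$ ($R{\left(u,d \right)} = \sqrt{44} = 2 \sqrt{11}$)
$R{\left(-113,-213 \right)} - Y = 2 \sqrt{11} - 19445 = -19445 + 2 \sqrt{11}$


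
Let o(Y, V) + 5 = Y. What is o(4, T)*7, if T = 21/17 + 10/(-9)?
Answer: -7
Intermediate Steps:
T = 19/153 (T = 21*(1/17) + 10*(-⅑) = 21/17 - 10/9 = 19/153 ≈ 0.12418)
o(Y, V) = -5 + Y
o(4, T)*7 = (-5 + 4)*7 = -1*7 = -7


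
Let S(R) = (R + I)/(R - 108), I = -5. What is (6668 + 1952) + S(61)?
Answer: 405084/47 ≈ 8618.8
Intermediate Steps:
S(R) = (-5 + R)/(-108 + R) (S(R) = (R - 5)/(R - 108) = (-5 + R)/(-108 + R))
(6668 + 1952) + S(61) = (6668 + 1952) + (-5 + 61)/(-108 + 61) = 8620 + 56/(-47) = 8620 - 1/47*56 = 8620 - 56/47 = 405084/47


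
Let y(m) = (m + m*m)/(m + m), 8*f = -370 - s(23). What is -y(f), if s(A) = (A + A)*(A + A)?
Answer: 1239/8 ≈ 154.88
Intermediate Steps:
s(A) = 4*A² (s(A) = (2*A)*(2*A) = 4*A²)
f = -1243/4 (f = (-370 - 4*23²)/8 = (-370 - 4*529)/8 = (-370 - 1*2116)/8 = (-370 - 2116)/8 = (⅛)*(-2486) = -1243/4 ≈ -310.75)
y(m) = (m + m²)/(2*m) (y(m) = (m + m²)/((2*m)) = (m + m²)*(1/(2*m)) = (m + m²)/(2*m))
-y(f) = -(½ + (½)*(-1243/4)) = -(½ - 1243/8) = -1*(-1239/8) = 1239/8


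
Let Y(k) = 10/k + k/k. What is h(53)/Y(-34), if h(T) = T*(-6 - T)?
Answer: -53159/12 ≈ -4429.9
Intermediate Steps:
Y(k) = 1 + 10/k (Y(k) = 10/k + 1 = 1 + 10/k)
h(53)/Y(-34) = (-1*53*(6 + 53))/(((10 - 34)/(-34))) = (-1*53*59)/((-1/34*(-24))) = -3127/12/17 = -3127*17/12 = -53159/12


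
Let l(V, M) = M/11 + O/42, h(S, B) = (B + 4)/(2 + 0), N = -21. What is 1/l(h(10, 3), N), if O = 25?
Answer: -462/607 ≈ -0.76112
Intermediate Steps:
h(S, B) = 2 + B/2 (h(S, B) = (4 + B)/2 = (4 + B)*(1/2) = 2 + B/2)
l(V, M) = 25/42 + M/11 (l(V, M) = M/11 + 25/42 = 25/42 + M/11)
1/l(h(10, 3), N) = 1/(25/42 + (1/11)*(-21)) = 1/(25/42 - 21/11) = 1/(-607/462) = -462/607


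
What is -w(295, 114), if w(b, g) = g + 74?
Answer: -188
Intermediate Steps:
w(b, g) = 74 + g
-w(295, 114) = -(74 + 114) = -1*188 = -188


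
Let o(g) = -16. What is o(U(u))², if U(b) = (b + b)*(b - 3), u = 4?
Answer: 256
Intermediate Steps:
U(b) = 2*b*(-3 + b) (U(b) = (2*b)*(-3 + b) = 2*b*(-3 + b))
o(U(u))² = (-16)² = 256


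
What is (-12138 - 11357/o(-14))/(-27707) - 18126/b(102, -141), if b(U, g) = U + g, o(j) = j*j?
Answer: 32842591289/70597436 ≈ 465.21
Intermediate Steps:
o(j) = j**2
(-12138 - 11357/o(-14))/(-27707) - 18126/b(102, -141) = (-12138 - 11357/((-14)**2))/(-27707) - 18126/(102 - 141) = (-12138 - 11357/196)*(-1/27707) - 18126/(-39) = (-12138 - 11357*1/196)*(-1/27707) - 18126*(-1/39) = (-12138 - 11357/196)*(-1/27707) + 6042/13 = -2390405/196*(-1/27707) + 6042/13 = 2390405/5430572 + 6042/13 = 32842591289/70597436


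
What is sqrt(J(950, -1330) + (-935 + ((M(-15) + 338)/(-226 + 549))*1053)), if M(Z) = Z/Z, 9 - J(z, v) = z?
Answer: I*sqrt(80420863)/323 ≈ 27.764*I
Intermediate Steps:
J(z, v) = 9 - z
M(Z) = 1
sqrt(J(950, -1330) + (-935 + ((M(-15) + 338)/(-226 + 549))*1053)) = sqrt((9 - 1*950) + (-935 + ((1 + 338)/(-226 + 549))*1053)) = sqrt((9 - 950) + (-935 + (339/323)*1053)) = sqrt(-941 + (-935 + (339*(1/323))*1053)) = sqrt(-941 + (-935 + (339/323)*1053)) = sqrt(-941 + (-935 + 356967/323)) = sqrt(-941 + 54962/323) = sqrt(-248981/323) = I*sqrt(80420863)/323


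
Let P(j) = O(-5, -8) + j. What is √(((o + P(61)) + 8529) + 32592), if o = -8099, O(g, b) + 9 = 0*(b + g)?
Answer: √33074 ≈ 181.86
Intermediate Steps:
O(g, b) = -9 (O(g, b) = -9 + 0*(b + g) = -9 + 0 = -9)
P(j) = -9 + j
√(((o + P(61)) + 8529) + 32592) = √(((-8099 + (-9 + 61)) + 8529) + 32592) = √(((-8099 + 52) + 8529) + 32592) = √((-8047 + 8529) + 32592) = √(482 + 32592) = √33074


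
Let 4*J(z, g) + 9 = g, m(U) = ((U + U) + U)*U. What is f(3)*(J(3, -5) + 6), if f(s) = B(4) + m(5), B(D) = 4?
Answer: 395/2 ≈ 197.50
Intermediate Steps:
m(U) = 3*U² (m(U) = (2*U + U)*U = (3*U)*U = 3*U²)
J(z, g) = -9/4 + g/4
f(s) = 79 (f(s) = 4 + 3*5² = 4 + 3*25 = 4 + 75 = 79)
f(3)*(J(3, -5) + 6) = 79*((-9/4 + (¼)*(-5)) + 6) = 79*((-9/4 - 5/4) + 6) = 79*(-7/2 + 6) = 79*(5/2) = 395/2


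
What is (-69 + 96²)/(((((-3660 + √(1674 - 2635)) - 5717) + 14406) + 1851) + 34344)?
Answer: 377075928/1699419137 - 283557*I/1699419137 ≈ 0.22189 - 0.00016686*I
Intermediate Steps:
(-69 + 96²)/(((((-3660 + √(1674 - 2635)) - 5717) + 14406) + 1851) + 34344) = (-69 + 9216)/(((((-3660 + √(-961)) - 5717) + 14406) + 1851) + 34344) = 9147/(((((-3660 + 31*I) - 5717) + 14406) + 1851) + 34344) = 9147/((((-9377 + 31*I) + 14406) + 1851) + 34344) = 9147/(((5029 + 31*I) + 1851) + 34344) = 9147/((6880 + 31*I) + 34344) = 9147/(41224 + 31*I) = 9147*((41224 - 31*I)/1699419137) = 9147*(41224 - 31*I)/1699419137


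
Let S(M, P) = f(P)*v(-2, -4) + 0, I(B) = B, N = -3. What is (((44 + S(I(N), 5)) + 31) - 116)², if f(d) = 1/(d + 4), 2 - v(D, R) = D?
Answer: 133225/81 ≈ 1644.8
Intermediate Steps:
v(D, R) = 2 - D
f(d) = 1/(4 + d)
S(M, P) = 4/(4 + P) (S(M, P) = (2 - 1*(-2))/(4 + P) + 0 = (2 + 2)/(4 + P) + 0 = 4/(4 + P) + 0 = 4/(4 + P))
(((44 + S(I(N), 5)) + 31) - 116)² = (((44 + 4/(4 + 5)) + 31) - 116)² = (((44 + 4/9) + 31) - 116)² = ((400/9 + 31) - 116)² = (679/9 - 116)² = (-365/9)² = 133225/81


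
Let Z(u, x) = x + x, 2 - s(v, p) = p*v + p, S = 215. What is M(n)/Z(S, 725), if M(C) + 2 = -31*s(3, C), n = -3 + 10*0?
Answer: -218/725 ≈ -0.30069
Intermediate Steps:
n = -3 (n = -3 + 0 = -3)
s(v, p) = 2 - p - p*v (s(v, p) = 2 - (p*v + p) = 2 - (p + p*v) = 2 + (-p - p*v) = 2 - p - p*v)
Z(u, x) = 2*x
M(C) = -64 + 124*C (M(C) = -2 - 31*(2 - C - 1*C*3) = -2 - 31*(2 - C - 3*C) = -2 - 31*(2 - 4*C) = -2 + (-62 + 124*C) = -64 + 124*C)
M(n)/Z(S, 725) = (-64 + 124*(-3))/((2*725)) = (-64 - 372)/1450 = -436*1/1450 = -218/725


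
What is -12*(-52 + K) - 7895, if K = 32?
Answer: -7655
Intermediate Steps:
-12*(-52 + K) - 7895 = -12*(-52 + 32) - 7895 = -12*(-20) - 7895 = 240 - 7895 = -7655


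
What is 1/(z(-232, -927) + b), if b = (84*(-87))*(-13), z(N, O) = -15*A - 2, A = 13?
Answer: 1/94807 ≈ 1.0548e-5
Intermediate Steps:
z(N, O) = -197 (z(N, O) = -15*13 - 2 = -195 - 2 = -197)
b = 95004 (b = -7308*(-13) = 95004)
1/(z(-232, -927) + b) = 1/(-197 + 95004) = 1/94807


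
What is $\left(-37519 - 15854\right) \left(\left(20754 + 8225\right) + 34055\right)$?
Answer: $-3364313682$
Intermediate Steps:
$\left(-37519 - 15854\right) \left(\left(20754 + 8225\right) + 34055\right) = - 53373 \left(28979 + 34055\right) = \left(-53373\right) 63034 = -3364313682$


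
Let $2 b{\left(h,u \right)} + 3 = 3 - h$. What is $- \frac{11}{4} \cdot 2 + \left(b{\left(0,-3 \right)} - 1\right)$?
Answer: $- \frac{13}{2} \approx -6.5$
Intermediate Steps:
$b{\left(h,u \right)} = - \frac{h}{2}$ ($b{\left(h,u \right)} = - \frac{3}{2} + \frac{3 - h}{2} = - \frac{3}{2} - \left(- \frac{3}{2} + \frac{h}{2}\right) = - \frac{h}{2}$)
$- \frac{11}{4} \cdot 2 + \left(b{\left(0,-3 \right)} - 1\right) = - \frac{11}{4} \cdot 2 - 1 = \left(-11\right) \frac{1}{4} \cdot 2 + \left(0 - 1\right) = \left(- \frac{11}{4}\right) 2 - 1 = - \frac{11}{2} - 1 = - \frac{13}{2}$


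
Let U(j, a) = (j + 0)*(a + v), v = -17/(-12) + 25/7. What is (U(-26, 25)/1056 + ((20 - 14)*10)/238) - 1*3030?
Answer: -207721649/68544 ≈ -3030.5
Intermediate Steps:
v = 419/84 (v = -17*(-1/12) + 25*(1/7) = 17/12 + 25/7 = 419/84 ≈ 4.9881)
U(j, a) = j*(419/84 + a) (U(j, a) = (j + 0)*(a + 419/84) = j*(419/84 + a))
(U(-26, 25)/1056 + ((20 - 14)*10)/238) - 1*3030 = (((1/84)*(-26)*(419 + 84*25))/1056 + ((20 - 14)*10)/238) - 1*3030 = (((1/84)*(-26)*(419 + 2100))*(1/1056) + (6*10)*(1/238)) - 3030 = (((1/84)*(-26)*2519)*(1/1056) + 60*(1/238)) - 3030 = (-32747/42*1/1056 + 30/119) - 3030 = (-2977/4032 + 30/119) - 3030 = -33329/68544 - 3030 = -207721649/68544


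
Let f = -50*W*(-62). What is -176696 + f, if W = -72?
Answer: -399896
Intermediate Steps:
f = -223200 (f = -50*(-72)*(-62) = 3600*(-62) = -223200)
-176696 + f = -176696 - 223200 = -399896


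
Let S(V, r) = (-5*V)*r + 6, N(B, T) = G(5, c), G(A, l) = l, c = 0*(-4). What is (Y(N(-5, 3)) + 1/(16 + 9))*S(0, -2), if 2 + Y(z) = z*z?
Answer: -294/25 ≈ -11.760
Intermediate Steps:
c = 0
N(B, T) = 0
S(V, r) = 6 - 5*V*r (S(V, r) = -5*V*r + 6 = 6 - 5*V*r)
Y(z) = -2 + z**2 (Y(z) = -2 + z*z = -2 + z**2)
(Y(N(-5, 3)) + 1/(16 + 9))*S(0, -2) = ((-2 + 0**2) + 1/(16 + 9))*(6 - 5*0*(-2)) = ((-2 + 0) + 1/25)*(6 + 0) = (-2 + 1/25)*6 = -49/25*6 = -294/25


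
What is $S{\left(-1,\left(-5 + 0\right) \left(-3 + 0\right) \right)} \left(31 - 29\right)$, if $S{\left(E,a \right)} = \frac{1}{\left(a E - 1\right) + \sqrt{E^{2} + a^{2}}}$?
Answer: $- \frac{16}{15} - \frac{\sqrt{226}}{15} \approx -2.0689$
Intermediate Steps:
$S{\left(E,a \right)} = \frac{1}{-1 + \sqrt{E^{2} + a^{2}} + E a}$ ($S{\left(E,a \right)} = \frac{1}{\left(E a - 1\right) + \sqrt{E^{2} + a^{2}}} = \frac{1}{\left(-1 + E a\right) + \sqrt{E^{2} + a^{2}}} = \frac{1}{-1 + \sqrt{E^{2} + a^{2}} + E a}$)
$S{\left(-1,\left(-5 + 0\right) \left(-3 + 0\right) \right)} \left(31 - 29\right) = \frac{31 - 29}{-1 + \sqrt{\left(-1\right)^{2} + \left(\left(-5 + 0\right) \left(-3 + 0\right)\right)^{2}} - \left(-5 + 0\right) \left(-3 + 0\right)} = \frac{1}{-1 + \sqrt{1 + \left(\left(-5\right) \left(-3\right)\right)^{2}} - \left(-5\right) \left(-3\right)} 2 = \frac{1}{-1 + \sqrt{1 + 15^{2}} - 15} \cdot 2 = \frac{1}{-1 + \sqrt{1 + 225} - 15} \cdot 2 = \frac{1}{-1 + \sqrt{226} - 15} \cdot 2 = \frac{1}{-16 + \sqrt{226}} \cdot 2 = \frac{2}{-16 + \sqrt{226}}$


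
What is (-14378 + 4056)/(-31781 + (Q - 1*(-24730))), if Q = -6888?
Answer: 10322/13939 ≈ 0.74051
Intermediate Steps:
(-14378 + 4056)/(-31781 + (Q - 1*(-24730))) = (-14378 + 4056)/(-31781 + (-6888 - 1*(-24730))) = -10322/(-31781 + (-6888 + 24730)) = -10322/(-31781 + 17842) = -10322/(-13939) = -10322*(-1/13939) = 10322/13939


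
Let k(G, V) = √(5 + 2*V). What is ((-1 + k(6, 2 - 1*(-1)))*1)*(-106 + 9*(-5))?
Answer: 151 - 151*√11 ≈ -349.81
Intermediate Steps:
((-1 + k(6, 2 - 1*(-1)))*1)*(-106 + 9*(-5)) = ((-1 + √(5 + 2*(2 - 1*(-1))))*1)*(-106 + 9*(-5)) = ((-1 + √(5 + 2*(2 + 1)))*1)*(-106 - 45) = ((-1 + √(5 + 2*3))*1)*(-151) = ((-1 + √(5 + 6))*1)*(-151) = ((-1 + √11)*1)*(-151) = (-1 + √11)*(-151) = 151 - 151*√11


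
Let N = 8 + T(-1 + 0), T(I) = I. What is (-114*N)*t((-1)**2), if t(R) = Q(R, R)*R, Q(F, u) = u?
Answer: -798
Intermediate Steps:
t(R) = R**2 (t(R) = R*R = R**2)
N = 7 (N = 8 + (-1 + 0) = 8 - 1 = 7)
(-114*N)*t((-1)**2) = (-114*7)*((-1)**2)**2 = -798*1**2 = -798*1 = -798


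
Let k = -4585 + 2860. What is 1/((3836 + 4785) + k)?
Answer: 1/6896 ≈ 0.00014501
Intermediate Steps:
k = -1725
1/((3836 + 4785) + k) = 1/((3836 + 4785) - 1725) = 1/(8621 - 1725) = 1/6896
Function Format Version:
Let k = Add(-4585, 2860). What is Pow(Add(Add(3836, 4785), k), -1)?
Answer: Rational(1, 6896) ≈ 0.00014501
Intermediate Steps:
k = -1725
Pow(Add(Add(3836, 4785), k), -1) = Pow(Add(Add(3836, 4785), -1725), -1) = Pow(Add(8621, -1725), -1) = Pow(6896, -1) = Rational(1, 6896)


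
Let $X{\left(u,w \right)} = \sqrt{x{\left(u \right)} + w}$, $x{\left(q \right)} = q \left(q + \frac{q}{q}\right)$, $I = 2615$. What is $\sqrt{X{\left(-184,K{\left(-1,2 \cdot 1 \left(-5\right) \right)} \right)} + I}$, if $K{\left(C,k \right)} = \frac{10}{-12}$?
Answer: $\frac{\sqrt{94140 + 42 \sqrt{24738}}}{6} \approx 52.901$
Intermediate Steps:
$x{\left(q \right)} = q \left(1 + q\right)$ ($x{\left(q \right)} = q \left(q + 1\right) = q \left(1 + q\right)$)
$K{\left(C,k \right)} = - \frac{5}{6}$ ($K{\left(C,k \right)} = 10 \left(- \frac{1}{12}\right) = - \frac{5}{6}$)
$X{\left(u,w \right)} = \sqrt{w + u \left(1 + u\right)}$ ($X{\left(u,w \right)} = \sqrt{u \left(1 + u\right) + w} = \sqrt{w + u \left(1 + u\right)}$)
$\sqrt{X{\left(-184,K{\left(-1,2 \cdot 1 \left(-5\right) \right)} \right)} + I} = \sqrt{\sqrt{- \frac{5}{6} - 184 \left(1 - 184\right)} + 2615} = \sqrt{\sqrt{- \frac{5}{6} - -33672} + 2615} = \sqrt{\sqrt{- \frac{5}{6} + 33672} + 2615} = \sqrt{\sqrt{\frac{202027}{6}} + 2615} = \sqrt{\frac{7 \sqrt{24738}}{6} + 2615} = \sqrt{2615 + \frac{7 \sqrt{24738}}{6}}$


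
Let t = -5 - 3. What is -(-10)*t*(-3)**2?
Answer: -720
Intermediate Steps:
t = -8
-(-10)*t*(-3)**2 = -(-10)*(-8)*(-3)**2 = -10*8*9 = -80*9 = -720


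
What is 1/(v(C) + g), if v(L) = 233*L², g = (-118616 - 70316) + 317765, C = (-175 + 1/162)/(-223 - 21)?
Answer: 1562462784/201484021982705 ≈ 7.7548e-6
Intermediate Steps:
C = 28349/39528 (C = (-175 + 1/162)/(-244) = -28349/162*(-1/244) = 28349/39528 ≈ 0.71719)
g = 128833 (g = -188932 + 317765 = 128833)
1/(v(C) + g) = 1/(233*(28349/39528)² + 128833) = 1/(233*(803665801/1562462784) + 128833) = 1/(187254131633/1562462784 + 128833) = 1/(201484021982705/1562462784) = 1562462784/201484021982705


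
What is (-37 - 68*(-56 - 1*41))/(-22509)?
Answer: -6559/22509 ≈ -0.29139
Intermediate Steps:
(-37 - 68*(-56 - 1*41))/(-22509) = (-37 - 68*(-56 - 41))*(-1/22509) = (-37 - 68*(-97))*(-1/22509) = (-37 + 6596)*(-1/22509) = 6559*(-1/22509) = -6559/22509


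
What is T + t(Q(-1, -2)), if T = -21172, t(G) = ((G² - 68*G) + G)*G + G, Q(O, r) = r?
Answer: -21450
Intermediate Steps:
t(G) = G + G*(G² - 67*G) (t(G) = (G² - 67*G)*G + G = G*(G² - 67*G) + G = G + G*(G² - 67*G))
T + t(Q(-1, -2)) = -21172 - 2*(1 + (-2)² - 67*(-2)) = -21172 - 2*(1 + 4 + 134) = -21172 - 2*139 = -21172 - 278 = -21450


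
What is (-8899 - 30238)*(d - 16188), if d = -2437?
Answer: 728926625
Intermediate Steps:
(-8899 - 30238)*(d - 16188) = (-8899 - 30238)*(-2437 - 16188) = -39137*(-18625) = 728926625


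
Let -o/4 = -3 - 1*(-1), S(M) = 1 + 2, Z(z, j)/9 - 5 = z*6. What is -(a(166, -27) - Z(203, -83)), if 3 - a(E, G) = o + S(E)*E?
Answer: 11510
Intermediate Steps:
Z(z, j) = 45 + 54*z (Z(z, j) = 45 + 9*(z*6) = 45 + 9*(6*z) = 45 + 54*z)
S(M) = 3
o = 8 (o = -4*(-3 - 1*(-1)) = -4*(-3 + 1) = -4*(-2) = 8)
a(E, G) = -5 - 3*E (a(E, G) = 3 - (8 + 3*E) = 3 + (-8 - 3*E) = -5 - 3*E)
-(a(166, -27) - Z(203, -83)) = -((-5 - 3*166) - (45 + 54*203)) = -((-5 - 498) - (45 + 10962)) = -(-503 - 1*11007) = -(-503 - 11007) = -1*(-11510) = 11510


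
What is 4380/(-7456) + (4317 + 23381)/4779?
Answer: 46396067/8908056 ≈ 5.2083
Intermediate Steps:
4380/(-7456) + (4317 + 23381)/4779 = 4380*(-1/7456) + 27698*(1/4779) = -1095/1864 + 27698/4779 = 46396067/8908056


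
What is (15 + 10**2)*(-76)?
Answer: -8740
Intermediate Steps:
(15 + 10**2)*(-76) = (15 + 100)*(-76) = 115*(-76) = -8740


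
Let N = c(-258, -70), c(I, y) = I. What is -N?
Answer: 258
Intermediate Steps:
N = -258
-N = -1*(-258) = 258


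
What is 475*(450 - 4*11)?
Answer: 192850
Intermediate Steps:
475*(450 - 4*11) = 475*(450 - 44) = 475*406 = 192850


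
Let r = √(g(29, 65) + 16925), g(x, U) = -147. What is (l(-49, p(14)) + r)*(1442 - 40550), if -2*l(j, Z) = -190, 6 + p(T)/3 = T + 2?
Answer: -3715260 - 39108*√16778 ≈ -8.7809e+6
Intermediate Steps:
p(T) = -12 + 3*T (p(T) = -18 + 3*(T + 2) = -18 + 3*(2 + T) = -18 + (6 + 3*T) = -12 + 3*T)
l(j, Z) = 95 (l(j, Z) = -½*(-190) = 95)
r = √16778 (r = √(-147 + 16925) = √16778 ≈ 129.53)
(l(-49, p(14)) + r)*(1442 - 40550) = (95 + √16778)*(1442 - 40550) = (95 + √16778)*(-39108) = -3715260 - 39108*√16778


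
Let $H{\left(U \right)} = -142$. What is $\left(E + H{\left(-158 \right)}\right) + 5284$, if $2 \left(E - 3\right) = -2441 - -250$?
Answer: $\frac{8099}{2} \approx 4049.5$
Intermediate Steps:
$E = - \frac{2185}{2}$ ($E = 3 + \frac{-2441 - -250}{2} = 3 + \frac{-2441 + 250}{2} = 3 + \frac{1}{2} \left(-2191\right) = 3 - \frac{2191}{2} = - \frac{2185}{2} \approx -1092.5$)
$\left(E + H{\left(-158 \right)}\right) + 5284 = \left(- \frac{2185}{2} - 142\right) + 5284 = - \frac{2469}{2} + 5284 = \frac{8099}{2}$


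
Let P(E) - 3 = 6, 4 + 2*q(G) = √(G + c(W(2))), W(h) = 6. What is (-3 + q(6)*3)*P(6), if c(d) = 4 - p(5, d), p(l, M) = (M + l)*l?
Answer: -81 + 81*I*√5/2 ≈ -81.0 + 90.561*I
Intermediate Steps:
p(l, M) = l*(M + l)
c(d) = -21 - 5*d (c(d) = 4 - 5*(d + 5) = 4 - 5*(5 + d) = 4 - (25 + 5*d) = 4 + (-25 - 5*d) = -21 - 5*d)
q(G) = -2 + √(-51 + G)/2 (q(G) = -2 + √(G + (-21 - 5*6))/2 = -2 + √(G + (-21 - 30))/2 = -2 + √(G - 51)/2 = -2 + √(-51 + G)/2)
P(E) = 9 (P(E) = 3 + 6 = 9)
(-3 + q(6)*3)*P(6) = (-3 + (-2 + √(-51 + 6)/2)*3)*9 = (-3 + (-2 + √(-45)/2)*3)*9 = (-3 + (-2 + (3*I*√5)/2)*3)*9 = (-3 + (-2 + 3*I*√5/2)*3)*9 = (-3 + (-6 + 9*I*√5/2))*9 = (-9 + 9*I*√5/2)*9 = -81 + 81*I*√5/2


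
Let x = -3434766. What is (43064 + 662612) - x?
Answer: 4140442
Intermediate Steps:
(43064 + 662612) - x = (43064 + 662612) - 1*(-3434766) = 705676 + 3434766 = 4140442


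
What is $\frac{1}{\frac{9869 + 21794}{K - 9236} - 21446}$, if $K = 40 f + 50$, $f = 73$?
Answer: $- \frac{6266}{134412299} \approx -4.6618 \cdot 10^{-5}$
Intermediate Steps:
$K = 2970$ ($K = 40 \cdot 73 + 50 = 2920 + 50 = 2970$)
$\frac{1}{\frac{9869 + 21794}{K - 9236} - 21446} = \frac{1}{\frac{9869 + 21794}{2970 - 9236} - 21446} = \frac{1}{\frac{31663}{-6266} - 21446} = \frac{1}{31663 \left(- \frac{1}{6266}\right) - 21446} = \frac{1}{- \frac{31663}{6266} - 21446} = \frac{1}{- \frac{134412299}{6266}} = - \frac{6266}{134412299}$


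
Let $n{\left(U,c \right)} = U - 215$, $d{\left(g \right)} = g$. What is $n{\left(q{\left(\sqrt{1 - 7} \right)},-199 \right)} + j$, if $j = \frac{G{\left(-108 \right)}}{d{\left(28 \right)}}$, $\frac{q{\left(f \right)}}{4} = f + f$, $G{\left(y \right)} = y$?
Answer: $- \frac{1532}{7} + 8 i \sqrt{6} \approx -218.86 + 19.596 i$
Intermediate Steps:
$q{\left(f \right)} = 8 f$ ($q{\left(f \right)} = 4 \left(f + f\right) = 4 \cdot 2 f = 8 f$)
$j = - \frac{27}{7}$ ($j = - \frac{108}{28} = \left(-108\right) \frac{1}{28} = - \frac{27}{7} \approx -3.8571$)
$n{\left(U,c \right)} = -215 + U$
$n{\left(q{\left(\sqrt{1 - 7} \right)},-199 \right)} + j = \left(-215 + 8 \sqrt{1 - 7}\right) - \frac{27}{7} = \left(-215 + 8 \sqrt{-6}\right) - \frac{27}{7} = \left(-215 + 8 i \sqrt{6}\right) - \frac{27}{7} = - \frac{1532}{7} + 8 i \sqrt{6}$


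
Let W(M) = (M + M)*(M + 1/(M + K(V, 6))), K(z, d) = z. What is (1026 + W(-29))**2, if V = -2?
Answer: 7057008036/961 ≈ 7.3434e+6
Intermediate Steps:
W(M) = 2*M*(M + 1/(-2 + M)) (W(M) = (M + M)*(M + 1/(M - 2)) = (2*M)*(M + 1/(-2 + M)) = 2*M*(M + 1/(-2 + M)))
(1026 + W(-29))**2 = (1026 + 2*(-29)*(1 + (-29)**2 - 2*(-29))/(-2 - 29))**2 = (1026 + 2*(-29)*(1 + 841 + 58)/(-31))**2 = (1026 + 2*(-29)*(-1/31)*900)**2 = (1026 + 52200/31)**2 = (84006/31)**2 = 7057008036/961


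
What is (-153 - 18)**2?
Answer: 29241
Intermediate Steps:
(-153 - 18)**2 = (-171)**2 = 29241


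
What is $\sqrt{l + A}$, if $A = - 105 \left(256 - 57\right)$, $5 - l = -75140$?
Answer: $5 \sqrt{2170} \approx 232.92$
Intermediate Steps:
$l = 75145$ ($l = 5 - -75140 = 5 + 75140 = 75145$)
$A = -20895$ ($A = \left(-105\right) 199 = -20895$)
$\sqrt{l + A} = \sqrt{75145 - 20895} = \sqrt{54250} = 5 \sqrt{2170}$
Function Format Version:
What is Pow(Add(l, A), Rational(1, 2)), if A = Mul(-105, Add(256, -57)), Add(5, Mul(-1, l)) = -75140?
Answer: Mul(5, Pow(2170, Rational(1, 2))) ≈ 232.92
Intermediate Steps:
l = 75145 (l = Add(5, Mul(-1, -75140)) = Add(5, 75140) = 75145)
A = -20895 (A = Mul(-105, 199) = -20895)
Pow(Add(l, A), Rational(1, 2)) = Pow(Add(75145, -20895), Rational(1, 2)) = Pow(54250, Rational(1, 2)) = Mul(5, Pow(2170, Rational(1, 2)))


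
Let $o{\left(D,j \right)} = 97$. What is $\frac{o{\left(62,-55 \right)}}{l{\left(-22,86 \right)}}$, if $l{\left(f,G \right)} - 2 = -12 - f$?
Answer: $\frac{97}{12} \approx 8.0833$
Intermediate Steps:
$l{\left(f,G \right)} = -10 - f$ ($l{\left(f,G \right)} = 2 - \left(12 + f\right) = -10 - f$)
$\frac{o{\left(62,-55 \right)}}{l{\left(-22,86 \right)}} = \frac{97}{-10 - -22} = \frac{97}{-10 + 22} = \frac{97}{12}$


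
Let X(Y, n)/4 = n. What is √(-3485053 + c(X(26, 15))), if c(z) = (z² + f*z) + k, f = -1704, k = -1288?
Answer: I*√3584981 ≈ 1893.4*I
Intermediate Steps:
X(Y, n) = 4*n
c(z) = -1288 + z² - 1704*z (c(z) = (z² - 1704*z) - 1288 = -1288 + z² - 1704*z)
√(-3485053 + c(X(26, 15))) = √(-3485053 + (-1288 + (4*15)² - 6816*15)) = √(-3485053 + (-1288 + 60² - 1704*60)) = √(-3485053 + (-1288 + 3600 - 102240)) = √(-3485053 - 99928) = √(-3584981) = I*√3584981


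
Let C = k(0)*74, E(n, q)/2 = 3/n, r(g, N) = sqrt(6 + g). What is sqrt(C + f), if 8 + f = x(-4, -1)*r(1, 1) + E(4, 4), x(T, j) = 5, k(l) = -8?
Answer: sqrt(-2394 + 20*sqrt(7))/2 ≈ 24.192*I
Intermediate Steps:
E(n, q) = 6/n (E(n, q) = 2*(3/n) = 6/n)
f = -13/2 + 5*sqrt(7) (f = -8 + (5*sqrt(6 + 1) + 6/4) = -8 + (5*sqrt(7) + 6*(1/4)) = -8 + (5*sqrt(7) + 3/2) = -8 + (3/2 + 5*sqrt(7)) = -13/2 + 5*sqrt(7) ≈ 6.7288)
C = -592 (C = -8*74 = -592)
sqrt(C + f) = sqrt(-592 + (-13/2 + 5*sqrt(7))) = sqrt(-1197/2 + 5*sqrt(7))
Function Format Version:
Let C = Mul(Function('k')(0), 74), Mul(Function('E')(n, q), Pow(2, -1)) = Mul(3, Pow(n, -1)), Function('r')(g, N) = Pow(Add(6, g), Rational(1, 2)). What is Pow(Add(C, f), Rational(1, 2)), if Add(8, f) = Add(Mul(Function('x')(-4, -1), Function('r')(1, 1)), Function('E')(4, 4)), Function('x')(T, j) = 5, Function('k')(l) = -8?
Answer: Mul(Rational(1, 2), Pow(Add(-2394, Mul(20, Pow(7, Rational(1, 2)))), Rational(1, 2))) ≈ Mul(24.192, I)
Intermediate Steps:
Function('E')(n, q) = Mul(6, Pow(n, -1)) (Function('E')(n, q) = Mul(2, Mul(3, Pow(n, -1))) = Mul(6, Pow(n, -1)))
f = Add(Rational(-13, 2), Mul(5, Pow(7, Rational(1, 2)))) (f = Add(-8, Add(Mul(5, Pow(Add(6, 1), Rational(1, 2))), Mul(6, Pow(4, -1)))) = Add(-8, Add(Mul(5, Pow(7, Rational(1, 2))), Mul(6, Rational(1, 4)))) = Add(-8, Add(Mul(5, Pow(7, Rational(1, 2))), Rational(3, 2))) = Add(-8, Add(Rational(3, 2), Mul(5, Pow(7, Rational(1, 2))))) = Add(Rational(-13, 2), Mul(5, Pow(7, Rational(1, 2)))) ≈ 6.7288)
C = -592 (C = Mul(-8, 74) = -592)
Pow(Add(C, f), Rational(1, 2)) = Pow(Add(-592, Add(Rational(-13, 2), Mul(5, Pow(7, Rational(1, 2))))), Rational(1, 2)) = Pow(Add(Rational(-1197, 2), Mul(5, Pow(7, Rational(1, 2)))), Rational(1, 2))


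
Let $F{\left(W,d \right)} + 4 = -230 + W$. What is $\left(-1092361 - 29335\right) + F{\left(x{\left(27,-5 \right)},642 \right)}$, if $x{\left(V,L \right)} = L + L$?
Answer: $-1121940$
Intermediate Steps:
$x{\left(V,L \right)} = 2 L$
$F{\left(W,d \right)} = -234 + W$ ($F{\left(W,d \right)} = -4 + \left(-230 + W\right) = -234 + W$)
$\left(-1092361 - 29335\right) + F{\left(x{\left(27,-5 \right)},642 \right)} = \left(-1092361 - 29335\right) + \left(-234 + 2 \left(-5\right)\right) = -1121696 - 244 = -1121940$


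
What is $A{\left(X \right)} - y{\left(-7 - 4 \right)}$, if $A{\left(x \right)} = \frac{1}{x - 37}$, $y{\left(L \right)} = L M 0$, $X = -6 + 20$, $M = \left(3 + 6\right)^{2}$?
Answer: $- \frac{1}{23} \approx -0.043478$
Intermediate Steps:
$M = 81$ ($M = 9^{2} = 81$)
$X = 14$
$y{\left(L \right)} = 0$ ($y{\left(L \right)} = L 81 \cdot 0 = 81 L 0 = 0$)
$A{\left(x \right)} = \frac{1}{-37 + x}$
$A{\left(X \right)} - y{\left(-7 - 4 \right)} = \frac{1}{-37 + 14} - 0 = \frac{1}{-23} + 0 = - \frac{1}{23} + 0 = - \frac{1}{23}$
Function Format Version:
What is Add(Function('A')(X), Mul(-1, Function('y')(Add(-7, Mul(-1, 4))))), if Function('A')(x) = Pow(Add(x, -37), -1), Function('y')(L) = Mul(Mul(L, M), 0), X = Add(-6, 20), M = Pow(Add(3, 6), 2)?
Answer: Rational(-1, 23) ≈ -0.043478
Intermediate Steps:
M = 81 (M = Pow(9, 2) = 81)
X = 14
Function('y')(L) = 0 (Function('y')(L) = Mul(Mul(L, 81), 0) = Mul(Mul(81, L), 0) = 0)
Function('A')(x) = Pow(Add(-37, x), -1)
Add(Function('A')(X), Mul(-1, Function('y')(Add(-7, Mul(-1, 4))))) = Add(Pow(Add(-37, 14), -1), Mul(-1, 0)) = Add(Pow(-23, -1), 0) = Add(Rational(-1, 23), 0) = Rational(-1, 23)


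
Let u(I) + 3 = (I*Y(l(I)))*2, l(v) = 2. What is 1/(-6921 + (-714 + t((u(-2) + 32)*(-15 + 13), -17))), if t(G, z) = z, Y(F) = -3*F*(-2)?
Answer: -1/7652 ≈ -0.00013068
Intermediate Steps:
Y(F) = 6*F
u(I) = -3 + 24*I (u(I) = -3 + (I*(6*2))*2 = -3 + (I*12)*2 = -3 + (12*I)*2 = -3 + 24*I)
1/(-6921 + (-714 + t((u(-2) + 32)*(-15 + 13), -17))) = 1/(-6921 + (-714 - 17)) = 1/(-6921 - 731) = 1/(-7652) = -1/7652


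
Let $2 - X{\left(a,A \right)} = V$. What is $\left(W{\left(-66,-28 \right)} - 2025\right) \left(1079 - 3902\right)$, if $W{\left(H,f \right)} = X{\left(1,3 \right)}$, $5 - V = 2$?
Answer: $5719398$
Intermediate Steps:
$V = 3$ ($V = 5 - 2 = 3$)
$X{\left(a,A \right)} = -1$ ($X{\left(a,A \right)} = 2 - 3 = -1$)
$W{\left(H,f \right)} = -1$
$\left(W{\left(-66,-28 \right)} - 2025\right) \left(1079 - 3902\right) = \left(-1 - 2025\right) \left(1079 - 3902\right) = \left(-2026\right) \left(-2823\right) = 5719398$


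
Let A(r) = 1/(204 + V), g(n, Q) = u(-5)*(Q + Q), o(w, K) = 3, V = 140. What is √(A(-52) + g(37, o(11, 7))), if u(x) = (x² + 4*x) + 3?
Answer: 7*√28982/172 ≈ 6.9284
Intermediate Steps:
u(x) = 3 + x² + 4*x
g(n, Q) = 16*Q (g(n, Q) = (3 + (-5)² + 4*(-5))*(Q + Q) = (3 + 25 - 20)*(2*Q) = 8*(2*Q) = 16*Q)
A(r) = 1/344 (A(r) = 1/(204 + 140) = 1/344)
√(A(-52) + g(37, o(11, 7))) = √(1/344 + 16*3) = √(1/344 + 48) = √(16513/344) = 7*√28982/172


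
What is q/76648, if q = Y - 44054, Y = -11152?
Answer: -27603/38324 ≈ -0.72025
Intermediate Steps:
q = -55206 (q = -11152 - 44054 = -55206)
q/76648 = -55206/76648 = -55206*1/76648 = -27603/38324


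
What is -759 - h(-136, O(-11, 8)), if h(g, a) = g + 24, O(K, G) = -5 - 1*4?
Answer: -647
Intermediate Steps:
O(K, G) = -9 (O(K, G) = -5 - 4 = -9)
h(g, a) = 24 + g
-759 - h(-136, O(-11, 8)) = -759 - (24 - 136) = -759 - 1*(-112) = -759 + 112 = -647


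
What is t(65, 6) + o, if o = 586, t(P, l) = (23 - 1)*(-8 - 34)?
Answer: -338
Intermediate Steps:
t(P, l) = -924 (t(P, l) = 22*(-42) = -924)
t(65, 6) + o = -924 + 586 = -338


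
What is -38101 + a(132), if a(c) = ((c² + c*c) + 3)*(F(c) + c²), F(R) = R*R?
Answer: 1214449547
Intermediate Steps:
F(R) = R²
a(c) = 2*c²*(3 + 2*c²) (a(c) = ((c² + c*c) + 3)*(c² + c²) = ((c² + c²) + 3)*(2*c²) = (2*c² + 3)*(2*c²) = (3 + 2*c²)*(2*c²) = 2*c²*(3 + 2*c²))
-38101 + a(132) = -38101 + 132²*(6 + 4*132²) = -38101 + 17424*(6 + 4*17424) = -38101 + 17424*(6 + 69696) = -38101 + 17424*69702 = -38101 + 1214487648 = 1214449547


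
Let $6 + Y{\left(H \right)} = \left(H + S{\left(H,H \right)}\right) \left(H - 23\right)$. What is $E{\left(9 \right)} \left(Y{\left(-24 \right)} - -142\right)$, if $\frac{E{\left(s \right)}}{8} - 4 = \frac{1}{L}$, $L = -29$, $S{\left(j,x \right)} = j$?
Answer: $\frac{2200640}{29} \approx 75884.0$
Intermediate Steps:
$Y{\left(H \right)} = -6 + 2 H \left(-23 + H\right)$ ($Y{\left(H \right)} = -6 + \left(H + H\right) \left(H - 23\right) = -6 + 2 H \left(-23 + H\right)$)
$E{\left(s \right)} = \frac{920}{29}$ ($E{\left(s \right)} = 32 + \frac{8}{-29} = 32 + 8 \left(- \frac{1}{29}\right) = 32 - \frac{8}{29} = \frac{920}{29}$)
$E{\left(9 \right)} \left(Y{\left(-24 \right)} - -142\right) = \frac{920 \left(\left(-6 - -1104 + 2 \left(-24\right)^{2}\right) - -142\right)}{29} = \frac{920 \left(\left(-6 + 1104 + 2 \cdot 576\right) + \left(154 - 12\right)\right)}{29} = \frac{920 \left(\left(-6 + 1104 + 1152\right) + 142\right)}{29} = \frac{920 \left(2250 + 142\right)}{29} = \frac{920}{29} \cdot 2392 = \frac{2200640}{29}$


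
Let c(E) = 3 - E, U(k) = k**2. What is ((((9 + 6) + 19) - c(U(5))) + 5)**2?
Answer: 3721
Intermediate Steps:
((((9 + 6) + 19) - c(U(5))) + 5)**2 = ((((9 + 6) + 19) - (3 - 1*5**2)) + 5)**2 = (((15 + 19) - (3 - 1*25)) + 5)**2 = ((34 - (3 - 25)) + 5)**2 = ((34 - 1*(-22)) + 5)**2 = ((34 + 22) + 5)**2 = (56 + 5)**2 = 61**2 = 3721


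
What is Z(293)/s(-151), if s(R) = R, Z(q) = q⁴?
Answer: -7370050801/151 ≈ -4.8808e+7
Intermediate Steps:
Z(293)/s(-151) = 293⁴/(-151) = 7370050801*(-1/151) = -7370050801/151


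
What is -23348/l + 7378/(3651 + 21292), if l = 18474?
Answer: -223033996/230398491 ≈ -0.96804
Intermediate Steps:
-23348/l + 7378/(3651 + 21292) = -23348/18474 + 7378/(3651 + 21292) = -23348*1/18474 + 7378/24943 = -11674/9237 + 7378*(1/24943) = -11674/9237 + 7378/24943 = -223033996/230398491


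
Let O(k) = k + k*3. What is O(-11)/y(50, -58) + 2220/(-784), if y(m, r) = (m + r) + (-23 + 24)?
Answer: 677/196 ≈ 3.4541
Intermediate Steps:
y(m, r) = 1 + m + r (y(m, r) = (m + r) + 1 = 1 + m + r)
O(k) = 4*k (O(k) = k + 3*k = 4*k)
O(-11)/y(50, -58) + 2220/(-784) = (4*(-11))/(1 + 50 - 58) + 2220/(-784) = -44/(-7) + 2220*(-1/784) = -44*(-⅐) - 555/196 = 44/7 - 555/196 = 677/196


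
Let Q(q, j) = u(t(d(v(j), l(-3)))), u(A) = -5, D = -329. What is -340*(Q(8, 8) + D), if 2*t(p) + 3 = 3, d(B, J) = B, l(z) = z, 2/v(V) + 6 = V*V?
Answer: 113560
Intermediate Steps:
v(V) = 2/(-6 + V²) (v(V) = 2/(-6 + V*V) = 2/(-6 + V²))
t(p) = 0 (t(p) = -3/2 + (½)*3 = -3/2 + 3/2 = 0)
Q(q, j) = -5
-340*(Q(8, 8) + D) = -340*(-5 - 329) = -340*(-334) = 113560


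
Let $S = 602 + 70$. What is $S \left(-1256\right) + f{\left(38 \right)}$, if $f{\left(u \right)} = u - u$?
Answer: $-844032$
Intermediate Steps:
$f{\left(u \right)} = 0$
$S = 672$
$S \left(-1256\right) + f{\left(38 \right)} = 672 \left(-1256\right) + 0 = -844032 + 0 = -844032$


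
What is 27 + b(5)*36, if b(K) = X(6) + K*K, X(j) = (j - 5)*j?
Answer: 1143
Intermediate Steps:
X(j) = j*(-5 + j) (X(j) = (-5 + j)*j = j*(-5 + j))
b(K) = 6 + K**2 (b(K) = 6*(-5 + 6) + K*K = 6*1 + K**2 = 6 + K**2)
27 + b(5)*36 = 27 + (6 + 5**2)*36 = 27 + (6 + 25)*36 = 27 + 31*36 = 27 + 1116 = 1143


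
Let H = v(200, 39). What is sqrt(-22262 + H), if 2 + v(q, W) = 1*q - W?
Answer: 31*I*sqrt(23) ≈ 148.67*I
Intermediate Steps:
v(q, W) = -2 + q - W (v(q, W) = -2 + (1*q - W) = -2 + (q - W) = -2 + q - W)
H = 159 (H = -2 + 200 - 1*39 = -2 + 200 - 39 = 159)
sqrt(-22262 + H) = sqrt(-22262 + 159) = sqrt(-22103) = 31*I*sqrt(23)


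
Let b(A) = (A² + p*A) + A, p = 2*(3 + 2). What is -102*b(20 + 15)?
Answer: -164220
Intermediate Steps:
p = 10 (p = 2*5 = 10)
b(A) = A² + 11*A (b(A) = (A² + 10*A) + A = A² + 11*A)
-102*b(20 + 15) = -102*(20 + 15)*(11 + (20 + 15)) = -3570*(11 + 35) = -3570*46 = -102*1610 = -164220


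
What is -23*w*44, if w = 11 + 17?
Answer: -28336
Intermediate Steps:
w = 28
-23*w*44 = -23*28*44 = -644*44 = -28336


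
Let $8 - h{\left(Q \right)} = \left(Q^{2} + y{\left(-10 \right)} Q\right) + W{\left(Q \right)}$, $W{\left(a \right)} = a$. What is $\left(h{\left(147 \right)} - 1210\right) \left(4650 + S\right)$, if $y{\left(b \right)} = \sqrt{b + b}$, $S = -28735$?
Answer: $552943430 + 7080990 i \sqrt{5} \approx 5.5294 \cdot 10^{8} + 1.5834 \cdot 10^{7} i$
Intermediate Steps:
$y{\left(b \right)} = \sqrt{2} \sqrt{b}$ ($y{\left(b \right)} = \sqrt{2 b} = \sqrt{2} \sqrt{b}$)
$h{\left(Q \right)} = 8 - Q - Q^{2} - 2 i Q \sqrt{5}$ ($h{\left(Q \right)} = 8 - \left(\left(Q^{2} + \sqrt{2} \sqrt{-10} Q\right) + Q\right) = 8 - \left(\left(Q^{2} + \sqrt{2} i \sqrt{10} Q\right) + Q\right) = 8 - \left(\left(Q^{2} + 2 i \sqrt{5} Q\right) + Q\right) = 8 - \left(\left(Q^{2} + 2 i Q \sqrt{5}\right) + Q\right) = 8 - \left(Q + Q^{2} + 2 i Q \sqrt{5}\right) = 8 - Q - Q^{2} - 2 i Q \sqrt{5}$)
$\left(h{\left(147 \right)} - 1210\right) \left(4650 + S\right) = \left(\left(8 - 147 - 147^{2} - 2 i 147 \sqrt{5}\right) - 1210\right) \left(4650 - 28735\right) = \left(\left(8 - 147 - 21609 - 294 i \sqrt{5}\right) - 1210\right) \left(-24085\right) = \left(\left(-21748 - 294 i \sqrt{5}\right) - 1210\right) \left(-24085\right) = \left(-22958 - 294 i \sqrt{5}\right) \left(-24085\right) = 552943430 + 7080990 i \sqrt{5}$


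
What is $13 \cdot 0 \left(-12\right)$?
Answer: $0$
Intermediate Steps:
$13 \cdot 0 \left(-12\right) = 0 \left(-12\right) = 0$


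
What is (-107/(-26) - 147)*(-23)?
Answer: 85445/26 ≈ 3286.3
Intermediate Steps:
(-107/(-26) - 147)*(-23) = (-107*(-1/26) - 147)*(-23) = (107/26 - 147)*(-23) = -3715/26*(-23) = 85445/26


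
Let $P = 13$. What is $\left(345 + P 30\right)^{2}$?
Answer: $540225$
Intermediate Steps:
$\left(345 + P 30\right)^{2} = \left(345 + 13 \cdot 30\right)^{2} = \left(345 + 390\right)^{2} = 735^{2} = 540225$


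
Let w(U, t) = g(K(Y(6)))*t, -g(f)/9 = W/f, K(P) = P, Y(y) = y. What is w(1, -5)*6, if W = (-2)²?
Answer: 180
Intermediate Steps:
W = 4
g(f) = -36/f
w(U, t) = -6*t (w(U, t) = (-36/6)*t = (-36*⅙)*t = -6*t)
w(1, -5)*6 = -6*(-5)*6 = 30*6 = 180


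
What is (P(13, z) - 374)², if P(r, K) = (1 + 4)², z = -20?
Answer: 121801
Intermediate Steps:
P(r, K) = 25 (P(r, K) = 5² = 25)
(P(13, z) - 374)² = (25 - 374)² = (-349)² = 121801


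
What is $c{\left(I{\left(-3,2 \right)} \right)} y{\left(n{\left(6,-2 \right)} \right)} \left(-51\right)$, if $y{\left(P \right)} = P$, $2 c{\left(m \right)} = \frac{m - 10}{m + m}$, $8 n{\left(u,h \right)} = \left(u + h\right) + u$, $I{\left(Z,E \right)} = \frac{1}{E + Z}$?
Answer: $- \frac{2805}{16} \approx -175.31$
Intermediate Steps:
$n{\left(u,h \right)} = \frac{u}{4} + \frac{h}{8}$ ($n{\left(u,h \right)} = \frac{\left(u + h\right) + u}{8} = \frac{\left(h + u\right) + u}{8} = \frac{h + 2 u}{8} = \frac{u}{4} + \frac{h}{8}$)
$c{\left(m \right)} = \frac{-10 + m}{4 m}$ ($c{\left(m \right)} = \frac{\left(m - 10\right) \frac{1}{m + m}}{2} = \frac{\left(-10 + m\right) \frac{1}{2 m}}{2} = \frac{\frac{1}{2} \frac{1}{m} \left(-10 + m\right)}{2} = \frac{-10 + m}{4 m}$)
$c{\left(I{\left(-3,2 \right)} \right)} y{\left(n{\left(6,-2 \right)} \right)} \left(-51\right) = \frac{-10 + \frac{1}{2 - 3}}{4 \frac{1}{2 - 3}} \left(\frac{1}{4} \cdot 6 + \frac{1}{8} \left(-2\right)\right) \left(-51\right) = \frac{-10 + \frac{1}{-1}}{4 \frac{1}{-1}} \left(\frac{3}{2} - \frac{1}{4}\right) \left(-51\right) = \frac{-10 - 1}{4 \left(-1\right)} \frac{5}{4} \left(-51\right) = \frac{1}{4} \left(-1\right) \left(-11\right) \frac{5}{4} \left(-51\right) = \frac{11}{4} \cdot \frac{5}{4} \left(-51\right) = \frac{55}{16} \left(-51\right) = - \frac{2805}{16}$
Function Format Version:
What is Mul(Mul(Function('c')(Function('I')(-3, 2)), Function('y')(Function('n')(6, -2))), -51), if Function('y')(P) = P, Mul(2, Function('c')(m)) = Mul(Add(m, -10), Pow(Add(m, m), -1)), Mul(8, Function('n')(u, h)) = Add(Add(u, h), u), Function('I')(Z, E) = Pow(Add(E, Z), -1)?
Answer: Rational(-2805, 16) ≈ -175.31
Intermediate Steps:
Function('n')(u, h) = Add(Mul(Rational(1, 4), u), Mul(Rational(1, 8), h)) (Function('n')(u, h) = Mul(Rational(1, 8), Add(Add(u, h), u)) = Mul(Rational(1, 8), Add(Add(h, u), u)) = Mul(Rational(1, 8), Add(h, Mul(2, u))) = Add(Mul(Rational(1, 4), u), Mul(Rational(1, 8), h)))
Function('c')(m) = Mul(Rational(1, 4), Pow(m, -1), Add(-10, m)) (Function('c')(m) = Mul(Rational(1, 2), Mul(Add(m, -10), Pow(Add(m, m), -1))) = Mul(Rational(1, 2), Mul(Add(-10, m), Pow(Mul(2, m), -1))) = Mul(Rational(1, 2), Mul(Add(-10, m), Mul(Rational(1, 2), Pow(m, -1)))) = Mul(Rational(1, 2), Mul(Rational(1, 2), Pow(m, -1), Add(-10, m))) = Mul(Rational(1, 4), Pow(m, -1), Add(-10, m)))
Mul(Mul(Function('c')(Function('I')(-3, 2)), Function('y')(Function('n')(6, -2))), -51) = Mul(Mul(Mul(Rational(1, 4), Pow(Pow(Add(2, -3), -1), -1), Add(-10, Pow(Add(2, -3), -1))), Add(Mul(Rational(1, 4), 6), Mul(Rational(1, 8), -2))), -51) = Mul(Mul(Mul(Rational(1, 4), Pow(Pow(-1, -1), -1), Add(-10, Pow(-1, -1))), Add(Rational(3, 2), Rational(-1, 4))), -51) = Mul(Mul(Mul(Rational(1, 4), Pow(-1, -1), Add(-10, -1)), Rational(5, 4)), -51) = Mul(Mul(Mul(Rational(1, 4), -1, -11), Rational(5, 4)), -51) = Mul(Mul(Rational(11, 4), Rational(5, 4)), -51) = Mul(Rational(55, 16), -51) = Rational(-2805, 16)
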